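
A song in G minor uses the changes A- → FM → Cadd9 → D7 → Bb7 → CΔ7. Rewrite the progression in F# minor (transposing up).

G#- EM Badd9 C#7 A7 BΔ7

G minor up to F# minor is a major seventh; each chord root moves by that interval while the quality stays the same.
A-: root A up a major seventh → G#, giving G#-.
FM: root F up a major seventh → E, giving EM.
Cadd9: root C up a major seventh → B, giving Badd9.
D7: root D up a major seventh → C#, giving C#7.
Bb7: root Bb up a major seventh → A, giving A7.
CΔ7: root C up a major seventh → B, giving BΔ7.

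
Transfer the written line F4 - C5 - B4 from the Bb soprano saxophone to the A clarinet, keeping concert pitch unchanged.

Gb4 Db5 C5

First find concert pitch: the Bb soprano saxophone sounds a major second below written, so F4 C5 B4 sounds Eb4 Bb4 A4.
Then write for A clarinet: it sounds a minor third below written, so the part must be a minor third above concert.
Eb4 → Gb4
Bb4 → Db5
A4 → C5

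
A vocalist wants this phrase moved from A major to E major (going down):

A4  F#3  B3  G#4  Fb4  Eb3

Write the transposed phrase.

E4 C#3 F#3 D#4 Cb4 Bb2

From A down to E is a perfect fourth; apply that to each pitch.
A4 becomes E4
F#3 becomes C#3
B3 becomes F#3
G#4 becomes D#4
Fb4 becomes Cb4
Eb3 becomes Bb2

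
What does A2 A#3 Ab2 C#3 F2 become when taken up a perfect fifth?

E3 E#4 Eb3 G#3 C3

A2 gives E3
A#3 gives E#4
Ab2 gives Eb3
C#3 gives G#3
F2 gives C3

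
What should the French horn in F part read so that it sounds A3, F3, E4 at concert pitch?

E4 C4 B4

Written C4 sounds as F3 on the French horn in F, so concert pitches are written a perfect fifth up.
A3 -> E4
F3 -> C4
E4 -> B4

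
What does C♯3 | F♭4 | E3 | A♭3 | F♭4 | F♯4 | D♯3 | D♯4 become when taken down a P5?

C#3: a fifth down reaches F, and 7 semitones makes it F#2.
A perfect fifth down from Fb4 gives Bbb3.
E3 down a perfect fifth is A2.
A perfect fifth down from Ab3 gives Db3.
Fb4: a fifth down reaches B, and 7 semitones makes it Bbb3.
F#4 down a perfect fifth is B3.
D#3 down a perfect fifth is G#2.
D#4: a fifth down reaches G, and 7 semitones makes it G#3.

F#2 Bbb3 A2 Db3 Bbb3 B3 G#2 G#3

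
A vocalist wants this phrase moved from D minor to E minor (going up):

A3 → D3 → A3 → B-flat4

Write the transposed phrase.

B3 E3 B3 C5

From D up to E is a major second; apply that to each pitch.
A3 -> B3
D3 -> E3
A3 -> B3
Bb4 -> C5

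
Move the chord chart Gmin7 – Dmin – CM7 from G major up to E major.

Emin7 Bmin AM7

G major up to E major is a major sixth; each chord root moves by that interval while the quality stays the same.
Gmin7: root G up a major sixth → E, giving Emin7.
Dmin: root D up a major sixth → B, giving Bmin.
CM7: root C up a major sixth → A, giving AM7.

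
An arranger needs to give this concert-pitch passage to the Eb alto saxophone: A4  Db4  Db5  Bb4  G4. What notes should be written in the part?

The Eb alto saxophone sounds a major sixth below written, so the written part must be a major sixth above concert — transpose each note up.
A4 gives F#5
Db4 gives Bb4
Db5 gives Bb5
Bb4 gives G5
G4 gives E5

F#5 Bb4 Bb5 G5 E5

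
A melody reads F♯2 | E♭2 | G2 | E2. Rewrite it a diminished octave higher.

F#2 gives F3
Eb2 gives Ebb3
G2 gives Gb3
E2 gives Eb3

F3 Ebb3 Gb3 Eb3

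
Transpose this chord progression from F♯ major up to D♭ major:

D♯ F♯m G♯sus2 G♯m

Bb Dbm Ebsus2 Ebm

F♯ major up to D♭ major is a diminished sixth; each chord root moves by that interval while the quality stays the same.
D♯: root D♯ up a diminished sixth → Bb, giving Bb.
F♯m: root F♯ up a diminished sixth → Db, giving Dbm.
G♯sus2: root G♯ up a diminished sixth → Eb, giving Ebsus2.
G♯m: root G♯ up a diminished sixth → Eb, giving Ebm.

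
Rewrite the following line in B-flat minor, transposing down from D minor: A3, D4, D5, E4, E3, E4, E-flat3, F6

From D down to B-flat is a major third; apply that to each pitch.
A3 gives F3
D4 gives Bb3
D5 gives Bb4
E4 gives C4
E3 gives C3
E4 gives C4
Eb3 gives Cb3
F6 gives Db6

F3 Bb3 Bb4 C4 C3 C4 Cb3 Db6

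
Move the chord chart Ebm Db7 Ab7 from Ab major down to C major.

Ab major down to C major is a minor sixth; each chord root moves by that interval while the quality stays the same.
Ebm: root Eb down a minor sixth → G, giving Gm.
Db7: root Db down a minor sixth → F, giving F7.
Ab7: root Ab down a minor sixth → C, giving C7.

Gm F7 C7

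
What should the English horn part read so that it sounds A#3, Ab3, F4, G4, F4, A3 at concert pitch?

E#4 Eb4 C5 D5 C5 E4

Written C4 sounds as F3 on the English horn, so concert pitches are written a perfect fifth up.
A#3 becomes E#4
Ab3 becomes Eb4
F4 becomes C5
G4 becomes D5
F4 becomes C5
A3 becomes E4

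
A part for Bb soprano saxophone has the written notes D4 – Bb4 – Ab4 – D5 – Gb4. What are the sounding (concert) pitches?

Written C4 on the Bb soprano saxophone sounds as Bb3, a major second lower; apply that shift to every note.
D4 → C4
Bb4 → Ab4
Ab4 → Gb4
D5 → C5
Gb4 → Fb4

C4 Ab4 Gb4 C5 Fb4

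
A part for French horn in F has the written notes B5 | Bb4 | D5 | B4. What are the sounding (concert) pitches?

E5 Eb4 G4 E4

The French horn in F sounds a perfect fifth below written, so transpose each written note down a perfect fifth.
B5 gives E5
Bb4 gives Eb4
D5 gives G4
B4 gives E4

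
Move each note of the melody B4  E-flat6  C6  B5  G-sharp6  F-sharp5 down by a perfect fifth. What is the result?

B4 to E4
Eb6 to Ab5
C6 to F5
B5 to E5
G#6 to C#6
F#5 to B4

E4 Ab5 F5 E5 C#6 B4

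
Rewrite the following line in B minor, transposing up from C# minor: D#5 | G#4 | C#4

C#6 F#5 B4

From C# up to B is a minor seventh; apply that to each pitch.
D#5 gives C#6
G#4 gives F#5
C#4 gives B4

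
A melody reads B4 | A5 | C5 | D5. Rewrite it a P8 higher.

B5 A6 C6 D6

B4 up a perfect octave is B5.
A5 up a perfect octave is A6.
C5: an octave up reaches C, and 12 semitones makes it C6.
A perfect octave up from D5 gives D6.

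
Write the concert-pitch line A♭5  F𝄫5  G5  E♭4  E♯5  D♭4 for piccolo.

Ab4 Fbb4 G4 Eb3 E#4 Db3

The piccolo sounds a perfect octave above written, so the written part must be a perfect octave below concert — transpose each note down.
Ab5 -> Ab4
Fbb5 -> Fbb4
G5 -> G4
Eb4 -> Eb3
E#5 -> E#4
Db4 -> Db3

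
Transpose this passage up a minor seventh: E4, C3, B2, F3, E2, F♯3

D5 Bb3 A3 Eb4 D3 E4

A minor seventh up from E4 gives D5.
C3 up a minor seventh is Bb3.
A minor seventh up from B2 gives A3.
F3: a seventh up reaches E, and 10 semitones makes it Eb4.
E2: a seventh up reaches D, and 10 semitones makes it D3.
F#3 up a minor seventh is E4.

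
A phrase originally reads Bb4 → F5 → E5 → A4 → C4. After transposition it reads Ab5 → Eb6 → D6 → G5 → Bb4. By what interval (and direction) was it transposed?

From Bb4 to Ab5 is 7 letter names — a seventh of some quality.
Bb4 to Ab5 is 10 semitones, which makes it a minor seventh; the second version is higher, so the direction is up.
Checking another pair — C4 → Bb4 — gives the same interval.

up a minor seventh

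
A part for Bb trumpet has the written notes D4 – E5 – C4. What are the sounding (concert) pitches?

The Bb trumpet sounds a major second below written, so transpose each written note down a major second.
D4 becomes C4
E5 becomes D5
C4 becomes Bb3

C4 D5 Bb3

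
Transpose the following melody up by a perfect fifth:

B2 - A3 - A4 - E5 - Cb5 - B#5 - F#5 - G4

A perfect fifth up from B2 gives F#3.
A3 up a perfect fifth is E4.
A4: a fifth up reaches E, and 7 semitones makes it E5.
E5: a fifth up reaches B, and 7 semitones makes it B5.
A perfect fifth up from Cb5 gives Gb5.
B#5: a fifth up reaches F, and 7 semitones makes it F##6.
F#5: a fifth up reaches C, and 7 semitones makes it C#6.
G4 up a perfect fifth is D5.

F#3 E4 E5 B5 Gb5 F##6 C#6 D5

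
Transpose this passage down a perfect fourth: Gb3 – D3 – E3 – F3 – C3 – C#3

Db3 A2 B2 C3 G2 G#2

Gb3 down a perfect fourth is Db3.
A perfect fourth down from D3 gives A2.
E3: a fourth down reaches B, and 5 semitones makes it B2.
A perfect fourth down from F3 gives C3.
C3 down a perfect fourth is G2.
A perfect fourth down from C#3 gives G#2.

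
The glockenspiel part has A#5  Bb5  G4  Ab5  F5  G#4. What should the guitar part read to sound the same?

A#8 Bb8 G7 Ab8 F8 G#7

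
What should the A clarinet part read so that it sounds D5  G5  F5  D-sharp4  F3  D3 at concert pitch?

F5 Bb5 Ab5 F#4 Ab3 F3

Written C4 sounds as A3 on the A clarinet, so concert pitches are written a minor third up.
D5 becomes F5
G5 becomes Bb5
F5 becomes Ab5
D#4 becomes F#4
F3 becomes Ab3
D3 becomes F3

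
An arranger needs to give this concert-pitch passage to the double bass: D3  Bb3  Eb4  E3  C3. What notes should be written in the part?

The double bass sounds a perfect octave below written, so the written part must be a perfect octave above concert — transpose each note up.
D3 to D4
Bb3 to Bb4
Eb4 to Eb5
E3 to E4
C3 to C4

D4 Bb4 Eb5 E4 C4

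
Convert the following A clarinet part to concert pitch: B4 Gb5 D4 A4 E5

G#4 Eb5 B3 F#4 C#5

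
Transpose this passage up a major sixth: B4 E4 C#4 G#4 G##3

B4 -> G#5
E4 -> C#5
C#4 -> A#4
G#4 -> E#5
G##3 -> E##4

G#5 C#5 A#4 E#5 E##4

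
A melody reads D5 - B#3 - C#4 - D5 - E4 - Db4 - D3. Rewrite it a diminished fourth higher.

D5 gives Gb5
B#3 gives E4
C#4 gives F4
D5 gives Gb5
E4 gives Ab4
Db4 gives Gbb4
D3 gives Gb3

Gb5 E4 F4 Gb5 Ab4 Gbb4 Gb3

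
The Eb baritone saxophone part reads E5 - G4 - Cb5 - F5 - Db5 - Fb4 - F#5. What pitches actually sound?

G3 Bb2 Ebb3 Ab3 Fb3 Abb2 A3

The Eb baritone saxophone sounds a major thirteenth below written, so transpose each written note down a major thirteenth.
E5 -> G3
G4 -> Bb2
Cb5 -> Ebb3
F5 -> Ab3
Db5 -> Fb3
Fb4 -> Abb2
F#5 -> A3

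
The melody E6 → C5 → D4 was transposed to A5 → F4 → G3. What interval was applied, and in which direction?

From E6 to A5 is 5 letter names — a fifth of some quality.
A5 to E6 is 7 semitones, which makes it a perfect fifth; the second version is lower, so the direction is down.
Checking another pair — D4 → G3 — gives the same interval.

down a perfect fifth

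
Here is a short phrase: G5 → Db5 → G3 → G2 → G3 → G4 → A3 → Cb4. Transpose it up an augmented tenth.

G5 -> B#6
Db5 -> F#6
G3 -> B#4
G2 -> B#3
G3 -> B#4
G4 -> B#5
A3 -> C##5
Cb4 -> E5

B#6 F#6 B#4 B#3 B#4 B#5 C##5 E5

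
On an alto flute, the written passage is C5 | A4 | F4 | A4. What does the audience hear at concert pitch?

Written C4 on the alto flute sounds as G3, a perfect fourth lower; apply that shift to every note.
C5 -> G4
A4 -> E4
F4 -> C4
A4 -> E4

G4 E4 C4 E4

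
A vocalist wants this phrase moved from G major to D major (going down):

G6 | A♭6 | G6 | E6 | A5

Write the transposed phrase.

From G down to D is a perfect fourth; apply that to each pitch.
G6 to D6
Ab6 to Eb6
G6 to D6
E6 to B5
A5 to E5

D6 Eb6 D6 B5 E5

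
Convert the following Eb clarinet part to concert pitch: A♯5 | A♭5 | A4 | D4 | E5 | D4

C#6 Cb6 C5 F4 G5 F4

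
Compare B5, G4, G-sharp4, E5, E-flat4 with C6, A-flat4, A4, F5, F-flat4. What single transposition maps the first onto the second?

up a minor second

From B5 to C6 is 2 letter names — a second of some quality.
B5 to C6 is 1 semitone, which makes it a minor second; the second version is higher, so the direction is up.
Checking another pair — Eb4 → Fb4 — gives the same interval.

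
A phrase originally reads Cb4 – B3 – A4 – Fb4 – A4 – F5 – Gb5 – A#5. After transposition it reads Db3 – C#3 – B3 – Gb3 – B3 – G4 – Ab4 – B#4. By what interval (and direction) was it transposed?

down a minor seventh

From Cb4 to Db3 is 7 letter names — a seventh of some quality.
Db3 to Cb4 is 10 semitones, which makes it a minor seventh; the second version is lower, so the direction is down.
Checking another pair — A#5 → B#4 — gives the same interval.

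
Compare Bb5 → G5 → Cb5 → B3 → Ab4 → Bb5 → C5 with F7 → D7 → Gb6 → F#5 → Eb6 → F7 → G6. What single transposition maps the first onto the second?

up a perfect twelfth

From Bb5 to F7 is 12 letter names — a twelfth of some quality.
Bb5 to F7 is 19 semitones, which makes it a perfect twelfth; the second version is higher, so the direction is up.
Checking another pair — C5 → G6 — gives the same interval.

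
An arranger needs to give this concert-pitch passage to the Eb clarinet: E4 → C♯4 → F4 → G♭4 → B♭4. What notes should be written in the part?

C#4 A#3 D4 Eb4 G4

Written C4 sounds as Eb4 on the Eb clarinet, so concert pitches are written a minor third down.
E4 becomes C#4
C#4 becomes A#3
F4 becomes D4
Gb4 becomes Eb4
Bb4 becomes G4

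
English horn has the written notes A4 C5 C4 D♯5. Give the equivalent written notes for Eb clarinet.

B3 D4 D3 E#4

First find concert pitch: the English horn sounds a perfect fifth below written, so A4 C5 C4 D♯5 sounds D4 F4 F3 G#4.
Then write for Eb clarinet: it sounds a minor third above written, so the part must be a minor third below concert.
D4 → B3
F4 → D4
F3 → D3
G#4 → E#4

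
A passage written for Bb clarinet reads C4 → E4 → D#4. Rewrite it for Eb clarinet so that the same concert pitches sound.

G3 B3 A#3

First find concert pitch: the Bb clarinet sounds a major second below written, so C4 E4 D#4 sounds Bb3 D4 C#4.
Then write for Eb clarinet: it sounds a minor third above written, so the part must be a minor third below concert.
Bb3 → G3
D4 → B3
C#4 → A#3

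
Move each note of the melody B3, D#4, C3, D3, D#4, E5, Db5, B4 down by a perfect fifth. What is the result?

E3 G#3 F2 G2 G#3 A4 Gb4 E4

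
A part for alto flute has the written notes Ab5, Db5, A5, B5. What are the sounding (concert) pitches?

Eb5 Ab4 E5 F#5

The alto flute sounds a perfect fourth below written, so transpose each written note down a perfect fourth.
Ab5 to Eb5
Db5 to Ab4
A5 to E5
B5 to F#5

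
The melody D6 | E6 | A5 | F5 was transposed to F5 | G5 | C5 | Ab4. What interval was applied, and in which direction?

down a major sixth

From D6 to F5 is 6 letter names — a sixth of some quality.
F5 to D6 is 9 semitones, which makes it a major sixth; the second version is lower, so the direction is down.
Checking another pair — F5 → Ab4 — gives the same interval.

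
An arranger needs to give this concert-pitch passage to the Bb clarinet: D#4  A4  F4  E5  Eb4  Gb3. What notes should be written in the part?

Written C4 sounds as Bb3 on the Bb clarinet, so concert pitches are written a major second up.
D#4 becomes E#4
A4 becomes B4
F4 becomes G4
E5 becomes F#5
Eb4 becomes F4
Gb3 becomes Ab3

E#4 B4 G4 F#5 F4 Ab3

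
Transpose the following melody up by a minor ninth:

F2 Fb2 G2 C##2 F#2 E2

Gb3 Gbb3 Ab3 D#3 G3 F3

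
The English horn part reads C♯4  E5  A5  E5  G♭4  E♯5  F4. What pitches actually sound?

F#3 A4 D5 A4 Cb4 A#4 Bb3

The English horn sounds a perfect fifth below written, so transpose each written note down a perfect fifth.
C#4 to F#3
E5 to A4
A5 to D5
E5 to A4
Gb4 to Cb4
E#5 to A#4
F4 to Bb3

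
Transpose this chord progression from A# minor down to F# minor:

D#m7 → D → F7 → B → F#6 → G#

A# minor down to F# minor is a major third; each chord root moves by that interval while the quality stays the same.
D#m7: root D# down a major third → B, giving Bm7.
D: root D down a major third → Bb, giving Bb.
F7: root F down a major third → Db, giving Db7.
B: root B down a major third → G, giving G.
F#6: root F# down a major third → D, giving D6.
G#: root G# down a major third → E, giving E.

Bm7 Bb Db7 G D6 E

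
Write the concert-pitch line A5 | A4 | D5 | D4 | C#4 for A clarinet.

C6 C5 F5 F4 E4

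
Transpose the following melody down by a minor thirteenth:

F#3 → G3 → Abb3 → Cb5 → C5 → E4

A#1 B1 Cb2 Eb3 E3 G#2

F#3 becomes A#1
G3 becomes B1
Abb3 becomes Cb2
Cb5 becomes Eb3
C5 becomes E3
E4 becomes G#2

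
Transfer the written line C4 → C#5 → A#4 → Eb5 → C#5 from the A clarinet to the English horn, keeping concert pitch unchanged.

E4 E#5 C##5 G5 E#5

First find concert pitch: the A clarinet sounds a minor third below written, so C4 C#5 A#4 Eb5 C#5 sounds A3 A#4 F##4 C5 A#4.
Then write for English horn: it sounds a perfect fifth below written, so the part must be a perfect fifth above concert.
A3 → E4
A#4 → E#5
F##4 → C##5
C5 → G5
A#4 → E#5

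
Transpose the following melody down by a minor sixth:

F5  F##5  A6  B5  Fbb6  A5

F5 -> A4
F##5 -> A##4
A6 -> C#6
B5 -> D#5
Fbb6 -> Abb5
A5 -> C#5

A4 A##4 C#6 D#5 Abb5 C#5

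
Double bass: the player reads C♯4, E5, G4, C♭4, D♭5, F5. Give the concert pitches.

C#3 E4 G3 Cb3 Db4 F4

The double bass sounds a perfect octave below written, so transpose each written note down a perfect octave.
C#4 to C#3
E5 to E4
G4 to G3
Cb4 to Cb3
Db5 to Db4
F5 to F4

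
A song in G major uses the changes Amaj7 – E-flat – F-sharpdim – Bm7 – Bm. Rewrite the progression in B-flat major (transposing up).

Cmaj7 Gb Adim Dm7 Dm

G major up to B-flat major is a minor third; each chord root moves by that interval while the quality stays the same.
Amaj7: root A up a minor third → C, giving Cmaj7.
E-flat: root E-flat up a minor third → Gb, giving Gb.
F-sharpdim: root F-sharp up a minor third → A, giving Adim.
Bm7: root B up a minor third → D, giving Dm7.
Bm: root B up a minor third → D, giving Dm.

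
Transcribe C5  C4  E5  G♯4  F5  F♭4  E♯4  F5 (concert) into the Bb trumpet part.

Written C4 sounds as Bb3 on the Bb trumpet, so concert pitches are written a major second up.
C5 gives D5
C4 gives D4
E5 gives F#5
G#4 gives A#4
F5 gives G5
Fb4 gives Gb4
E#4 gives F##4
F5 gives G5

D5 D4 F#5 A#4 G5 Gb4 F##4 G5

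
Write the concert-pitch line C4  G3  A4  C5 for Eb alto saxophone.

A4 E4 F#5 A5

The Eb alto saxophone sounds a major sixth below written, so the written part must be a major sixth above concert — transpose each note up.
C4 becomes A4
G3 becomes E4
A4 becomes F#5
C5 becomes A5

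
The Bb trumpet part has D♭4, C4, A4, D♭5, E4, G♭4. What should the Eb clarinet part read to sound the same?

Ab3 G3 E4 Ab4 B3 Db4

First find concert pitch: the Bb trumpet sounds a major second below written, so D♭4 C4 A4 D♭5 E4 G♭4 sounds Cb4 Bb3 G4 Cb5 D4 Fb4.
Then write for Eb clarinet: it sounds a minor third above written, so the part must be a minor third below concert.
Cb4 → Ab3
Bb3 → G3
G4 → E4
Cb5 → Ab4
D4 → B3
Fb4 → Db4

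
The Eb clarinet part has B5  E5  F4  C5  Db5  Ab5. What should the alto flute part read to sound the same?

G6 C6 Db5 Ab5 Bbb5 Fb6

First find concert pitch: the Eb clarinet sounds a minor third above written, so B5 E5 F4 C5 Db5 Ab5 sounds D6 G5 Ab4 Eb5 Fb5 Cb6.
Then write for alto flute: it sounds a perfect fourth below written, so the part must be a perfect fourth above concert.
D6 → G6
G5 → C6
Ab4 → Db5
Eb5 → Ab5
Fb5 → Bbb5
Cb6 → Fb6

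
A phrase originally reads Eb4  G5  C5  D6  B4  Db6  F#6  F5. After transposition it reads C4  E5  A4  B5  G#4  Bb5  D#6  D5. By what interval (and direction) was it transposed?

Take the first pair: Eb4 → C4. E to C spans 3 letter names, so the interval is some kind of third.
C4 to Eb4 is 3 semitones, which makes it a minor third; the second version is lower, so the direction is down.
Checking another pair — F5 → D5 — gives the same interval.

down a minor third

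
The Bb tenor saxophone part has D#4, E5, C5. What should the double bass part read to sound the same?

First find concert pitch: the Bb tenor saxophone sounds a major ninth below written, so D#4 E5 C5 sounds C#3 D4 Bb3.
Then write for double bass: it sounds a perfect octave below written, so the part must be a perfect octave above concert.
C#3 → C#4
D4 → D5
Bb3 → Bb4

C#4 D5 Bb4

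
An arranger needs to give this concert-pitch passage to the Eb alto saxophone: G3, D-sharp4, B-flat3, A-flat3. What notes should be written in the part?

Written C4 sounds as Eb3 on the Eb alto saxophone, so concert pitches are written a major sixth up.
G3 → E4
D#4 → B#4
Bb3 → G4
Ab3 → F4

E4 B#4 G4 F4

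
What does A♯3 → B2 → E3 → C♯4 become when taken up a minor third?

A#3 -> C#4
B2 -> D3
E3 -> G3
C#4 -> E4

C#4 D3 G3 E4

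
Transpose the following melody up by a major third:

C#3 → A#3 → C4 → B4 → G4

E#3 C##4 E4 D#5 B4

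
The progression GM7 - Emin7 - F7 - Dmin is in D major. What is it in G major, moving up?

D major up to G major is a perfect fourth; each chord root moves by that interval while the quality stays the same.
GM7: root G up a perfect fourth → C, giving CM7.
Emin7: root E up a perfect fourth → A, giving Amin7.
F7: root F up a perfect fourth → Bb, giving Bb7.
Dmin: root D up a perfect fourth → G, giving Gmin.

CM7 Amin7 Bb7 Gmin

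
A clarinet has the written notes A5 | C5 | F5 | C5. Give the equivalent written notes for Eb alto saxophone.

D#6 F#5 B5 F#5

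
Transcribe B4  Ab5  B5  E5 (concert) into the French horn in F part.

F#5 Eb6 F#6 B5

Written C4 sounds as F3 on the French horn in F, so concert pitches are written a perfect fifth up.
B4 becomes F#5
Ab5 becomes Eb6
B5 becomes F#6
E5 becomes B5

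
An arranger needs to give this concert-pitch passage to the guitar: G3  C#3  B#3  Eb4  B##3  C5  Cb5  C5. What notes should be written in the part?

Written C4 sounds as C3 on the guitar, so concert pitches are written a perfect octave up.
G3 -> G4
C#3 -> C#4
B#3 -> B#4
Eb4 -> Eb5
B##3 -> B##4
C5 -> C6
Cb5 -> Cb6
C5 -> C6

G4 C#4 B#4 Eb5 B##4 C6 Cb6 C6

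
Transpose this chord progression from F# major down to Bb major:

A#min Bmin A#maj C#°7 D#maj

F# major down to Bb major is an augmented fifth; each chord root moves by that interval while the quality stays the same.
A#min: root A# down an augmented fifth → D, giving Dmin.
Bmin: root B down an augmented fifth → Eb, giving Ebmin.
A#maj: root A# down an augmented fifth → D, giving Dmaj.
C#°7: root C# down an augmented fifth → F, giving F°7.
D#maj: root D# down an augmented fifth → G, giving Gmaj.

Dmin Ebmin Dmaj F°7 Gmaj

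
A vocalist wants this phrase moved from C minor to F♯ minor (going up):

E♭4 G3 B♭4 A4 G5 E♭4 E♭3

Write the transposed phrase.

C minor to F♯ minor up is an augmented fourth, so every note moves up by that interval.
Eb4 to A4
G3 to C#4
Bb4 to E5
A4 to D#5
G5 to C#6
Eb4 to A4
Eb3 to A3

A4 C#4 E5 D#5 C#6 A4 A3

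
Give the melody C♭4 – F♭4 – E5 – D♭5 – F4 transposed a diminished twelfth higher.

Gbb5 Cbb6 Bb6 Abb6 Cb6

Cb4 gives Gbb5
Fb4 gives Cbb6
E5 gives Bb6
Db5 gives Abb6
F4 gives Cb6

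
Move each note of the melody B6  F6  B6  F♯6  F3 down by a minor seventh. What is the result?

C#6 G5 C#6 G#5 G2

B6 -> C#6
F6 -> G5
B6 -> C#6
F#6 -> G#5
F3 -> G2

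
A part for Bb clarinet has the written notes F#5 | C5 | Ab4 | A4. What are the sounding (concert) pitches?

The Bb clarinet sounds a major second below written, so transpose each written note down a major second.
F#5 to E5
C5 to Bb4
Ab4 to Gb4
A4 to G4

E5 Bb4 Gb4 G4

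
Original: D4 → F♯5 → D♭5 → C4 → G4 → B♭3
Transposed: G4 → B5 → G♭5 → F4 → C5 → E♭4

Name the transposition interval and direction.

From D4 to G4 is 4 letter names — a fourth of some quality.
D4 to G4 is 5 semitones, which makes it a perfect fourth; the second version is higher, so the direction is up.
Checking another pair — Bb3 → Eb4 — gives the same interval.

up a perfect fourth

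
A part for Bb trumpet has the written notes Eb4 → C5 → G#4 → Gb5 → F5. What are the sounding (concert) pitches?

Db4 Bb4 F#4 Fb5 Eb5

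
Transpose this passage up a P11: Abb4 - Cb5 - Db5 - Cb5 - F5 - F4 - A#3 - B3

Abb4 up a perfect eleventh is Dbb6.
Cb5: an eleventh up reaches F, and 17 semitones makes it Fb6.
Db5 up a perfect eleventh is Gb6.
A perfect eleventh up from Cb5 gives Fb6.
F5: an eleventh up reaches B, and 17 semitones makes it Bb6.
F4: an eleventh up reaches B, and 17 semitones makes it Bb5.
A#3 up a perfect eleventh is D#5.
B3: an eleventh up reaches E, and 17 semitones makes it E5.

Dbb6 Fb6 Gb6 Fb6 Bb6 Bb5 D#5 E5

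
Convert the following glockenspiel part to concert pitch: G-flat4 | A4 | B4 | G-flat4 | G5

The glockenspiel sounds a perfect fifteenth above written, so transpose each written note up a perfect fifteenth.
Gb4 becomes Gb6
A4 becomes A6
B4 becomes B6
Gb4 becomes Gb6
G5 becomes G7

Gb6 A6 B6 Gb6 G7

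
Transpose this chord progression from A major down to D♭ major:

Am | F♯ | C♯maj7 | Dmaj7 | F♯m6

Dbm Bb Fmaj7 Gbmaj7 Bbm6

A major down to D♭ major is an augmented fifth; each chord root moves by that interval while the quality stays the same.
Am: root A down an augmented fifth → Db, giving Dbm.
F♯: root F♯ down an augmented fifth → Bb, giving Bb.
C♯maj7: root C♯ down an augmented fifth → F, giving Fmaj7.
Dmaj7: root D down an augmented fifth → Gb, giving Gbmaj7.
F♯m6: root F♯ down an augmented fifth → Bb, giving Bbm6.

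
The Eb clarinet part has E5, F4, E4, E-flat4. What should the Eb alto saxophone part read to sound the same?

E6 F5 E5 Eb5

First find concert pitch: the Eb clarinet sounds a minor third above written, so E5 F4 E4 E-flat4 sounds G5 Ab4 G4 Gb4.
Then write for Eb alto saxophone: it sounds a major sixth below written, so the part must be a major sixth above concert.
G5 → E6
Ab4 → F5
G4 → E5
Gb4 → Eb5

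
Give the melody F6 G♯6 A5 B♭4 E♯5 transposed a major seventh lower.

F6: a seventh down reaches G, and 11 semitones makes it Gb5.
A major seventh down from G#6 gives A5.
A5: a seventh down reaches B, and 11 semitones makes it Bb4.
A major seventh down from Bb4 gives Cb4.
A major seventh down from E#5 gives F#4.

Gb5 A5 Bb4 Cb4 F#4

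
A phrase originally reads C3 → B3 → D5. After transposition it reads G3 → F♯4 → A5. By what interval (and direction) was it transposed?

From C3 to G3 is 5 letter names — a fifth of some quality.
C3 to G3 is 7 semitones, which makes it a perfect fifth; the second version is higher, so the direction is up.
Checking another pair — D5 → A5 — gives the same interval.

up a perfect fifth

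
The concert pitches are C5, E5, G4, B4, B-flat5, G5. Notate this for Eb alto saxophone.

A5 C#6 E5 G#5 G6 E6

The Eb alto saxophone sounds a major sixth below written, so the written part must be a major sixth above concert — transpose each note up.
C5 → A5
E5 → C#6
G4 → E5
B4 → G#5
Bb5 → G6
G5 → E6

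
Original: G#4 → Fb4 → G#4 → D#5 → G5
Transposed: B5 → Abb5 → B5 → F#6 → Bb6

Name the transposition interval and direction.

up a minor tenth

From G#4 to B5 is 10 letter names — a tenth of some quality.
G#4 to B5 is 15 semitones, which makes it a minor tenth; the second version is higher, so the direction is up.
Checking another pair — G5 → Bb6 — gives the same interval.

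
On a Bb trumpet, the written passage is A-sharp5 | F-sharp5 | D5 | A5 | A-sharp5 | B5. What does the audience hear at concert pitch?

G#5 E5 C5 G5 G#5 A5

The Bb trumpet sounds a major second below written, so transpose each written note down a major second.
A#5 → G#5
F#5 → E5
D5 → C5
A5 → G5
A#5 → G#5
B5 → A5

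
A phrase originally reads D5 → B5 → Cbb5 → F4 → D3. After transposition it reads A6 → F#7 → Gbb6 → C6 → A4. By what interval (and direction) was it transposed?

up a perfect twelfth

From D5 to A6 is 12 letter names — a twelfth of some quality.
D5 to A6 is 19 semitones, which makes it a perfect twelfth; the second version is higher, so the direction is up.
Checking another pair — D3 → A4 — gives the same interval.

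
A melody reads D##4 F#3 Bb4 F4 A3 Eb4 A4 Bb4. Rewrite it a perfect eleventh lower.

A##2 C#2 F3 C3 E2 Bb2 E3 F3

A perfect eleventh down from D##4 gives A##2.
F#3 down a perfect eleventh is C#2.
Bb4: an eleventh down reaches F, and 17 semitones makes it F3.
F4: an eleventh down reaches C, and 17 semitones makes it C3.
A3: an eleventh down reaches E, and 17 semitones makes it E2.
Eb4 down a perfect eleventh is Bb2.
A perfect eleventh down from A4 gives E3.
Bb4 down a perfect eleventh is F3.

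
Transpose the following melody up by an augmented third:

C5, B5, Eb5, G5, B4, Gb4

C5 becomes E#5
B5 becomes D##6
Eb5 becomes G#5
G5 becomes B#5
B4 becomes D##5
Gb4 becomes B4

E#5 D##6 G#5 B#5 D##5 B4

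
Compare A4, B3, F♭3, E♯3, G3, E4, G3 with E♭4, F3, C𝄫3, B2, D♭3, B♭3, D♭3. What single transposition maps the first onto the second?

down an augmented fourth

From A4 to Eb4 is 4 letter names — a fourth of some quality.
Eb4 to A4 is 6 semitones, which makes it an augmented fourth; the second version is lower, so the direction is down.
Checking another pair — G3 → Db3 — gives the same interval.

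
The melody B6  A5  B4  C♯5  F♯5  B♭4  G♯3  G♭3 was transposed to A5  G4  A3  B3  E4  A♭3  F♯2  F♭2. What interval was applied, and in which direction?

down a major ninth

Take the first pair: B6 → A5. B to A spans 9 letter names, so the interval is some kind of ninth.
A5 to B6 is 14 semitones, which makes it a major ninth; the second version is lower, so the direction is down.
Checking another pair — Gb3 → Fb2 — gives the same interval.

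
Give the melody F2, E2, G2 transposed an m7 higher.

A minor seventh up from F2 gives Eb3.
E2 up a minor seventh is D3.
G2: a seventh up reaches F, and 10 semitones makes it F3.

Eb3 D3 F3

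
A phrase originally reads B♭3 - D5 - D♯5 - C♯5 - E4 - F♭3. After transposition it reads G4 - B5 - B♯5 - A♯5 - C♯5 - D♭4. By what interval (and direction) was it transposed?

up a major sixth

Take the first pair: Bb3 → G4. B to G spans 6 letter names, so the interval is some kind of sixth.
Bb3 to G4 is 9 semitones, which makes it a major sixth; the second version is higher, so the direction is up.
Checking another pair — Fb3 → Db4 — gives the same interval.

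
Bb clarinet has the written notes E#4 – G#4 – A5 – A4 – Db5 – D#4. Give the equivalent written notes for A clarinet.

F#4 A4 Bb5 Bb4 Ebb5 E4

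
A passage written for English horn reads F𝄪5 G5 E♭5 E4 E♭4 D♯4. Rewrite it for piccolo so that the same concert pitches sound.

First find concert pitch: the English horn sounds a perfect fifth below written, so F𝄪5 G5 E♭5 E4 E♭4 D♯4 sounds B#4 C5 Ab4 A3 Ab3 G#3.
Then write for piccolo: it sounds a perfect octave above written, so the part must be a perfect octave below concert.
B#4 → B#3
C5 → C4
Ab4 → Ab3
A3 → A2
Ab3 → Ab2
G#3 → G#2

B#3 C4 Ab3 A2 Ab2 G#2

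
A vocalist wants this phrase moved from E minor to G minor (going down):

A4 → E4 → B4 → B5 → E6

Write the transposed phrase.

C4 G3 D4 D5 G5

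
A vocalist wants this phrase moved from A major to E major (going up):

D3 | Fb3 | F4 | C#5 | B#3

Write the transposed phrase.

From A up to E is a perfect fifth; apply that to each pitch.
D3 to A3
Fb3 to Cb4
F4 to C5
C#5 to G#5
B#3 to F##4

A3 Cb4 C5 G#5 F##4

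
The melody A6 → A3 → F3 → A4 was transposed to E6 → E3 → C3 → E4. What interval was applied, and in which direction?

Take the first pair: A6 → E6. A to E spans 4 letter names, so the interval is some kind of fourth.
E6 to A6 is 5 semitones, which makes it a perfect fourth; the second version is lower, so the direction is down.
Checking another pair — A4 → E4 — gives the same interval.

down a perfect fourth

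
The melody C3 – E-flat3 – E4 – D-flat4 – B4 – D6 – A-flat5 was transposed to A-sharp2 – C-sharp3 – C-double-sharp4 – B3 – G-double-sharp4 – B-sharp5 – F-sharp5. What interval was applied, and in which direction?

down a diminished third

Take the first pair: C3 → A#2. C to A spans 3 letter names, so the interval is some kind of third.
A#2 to C3 is 2 semitones, which makes it a diminished third; the second version is lower, so the direction is down.
Checking another pair — Ab5 → F#5 — gives the same interval.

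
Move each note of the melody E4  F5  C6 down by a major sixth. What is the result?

G3 Ab4 Eb5

E4 becomes G3
F5 becomes Ab4
C6 becomes Eb5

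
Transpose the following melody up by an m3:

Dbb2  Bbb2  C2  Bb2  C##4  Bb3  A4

Fbb2 Dbb3 Eb2 Db3 E#4 Db4 C5

Dbb2 becomes Fbb2
Bbb2 becomes Dbb3
C2 becomes Eb2
Bb2 becomes Db3
C##4 becomes E#4
Bb3 becomes Db4
A4 becomes C5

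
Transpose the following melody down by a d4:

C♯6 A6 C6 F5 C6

G##5 E#6 G#5 C#5 G#5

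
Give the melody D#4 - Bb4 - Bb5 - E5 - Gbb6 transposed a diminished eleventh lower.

A##2 F#3 F#4 B#3 Db5

A diminished eleventh down from D#4 gives A##2.
Bb4: an eleventh down reaches F, and 16 semitones makes it F#3.
Bb5: an eleventh down reaches F, and 16 semitones makes it F#4.
E5 down a diminished eleventh is B#3.
A diminished eleventh down from Gbb6 gives Db5.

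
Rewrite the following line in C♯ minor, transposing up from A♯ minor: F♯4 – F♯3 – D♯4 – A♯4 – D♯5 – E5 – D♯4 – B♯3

A4 A3 F#4 C#5 F#5 G5 F#4 D#4

A♯ minor to C♯ minor up is a minor third, so every note moves up by that interval.
F#4 -> A4
F#3 -> A3
D#4 -> F#4
A#4 -> C#5
D#5 -> F#5
E5 -> G5
D#4 -> F#4
B#3 -> D#4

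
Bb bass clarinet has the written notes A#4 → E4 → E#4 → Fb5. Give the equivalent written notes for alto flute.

C#4 G3 G#3 Abb4

First find concert pitch: the Bb bass clarinet sounds a major ninth below written, so A#4 E4 E#4 Fb5 sounds G#3 D3 D#3 Ebb4.
Then write for alto flute: it sounds a perfect fourth below written, so the part must be a perfect fourth above concert.
G#3 → C#4
D3 → G3
D#3 → G#3
Ebb4 → Abb4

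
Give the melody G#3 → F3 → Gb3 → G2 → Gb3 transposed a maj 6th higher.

E#4 D4 Eb4 E3 Eb4

G#3 -> E#4
F3 -> D4
Gb3 -> Eb4
G2 -> E3
Gb3 -> Eb4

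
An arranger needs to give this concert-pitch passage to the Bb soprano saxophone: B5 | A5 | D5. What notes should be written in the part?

Written C4 sounds as Bb3 on the Bb soprano saxophone, so concert pitches are written a major second up.
B5 gives C#6
A5 gives B5
D5 gives E5

C#6 B5 E5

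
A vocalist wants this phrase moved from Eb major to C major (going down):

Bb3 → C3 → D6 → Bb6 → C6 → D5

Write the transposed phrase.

Eb major to C major down is a minor third, so every note moves down by that interval.
Bb3 -> G3
C3 -> A2
D6 -> B5
Bb6 -> G6
C6 -> A5
D5 -> B4

G3 A2 B5 G6 A5 B4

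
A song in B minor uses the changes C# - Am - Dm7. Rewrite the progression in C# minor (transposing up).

D# Bm Em7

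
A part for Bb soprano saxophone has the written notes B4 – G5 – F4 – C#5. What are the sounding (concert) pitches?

A4 F5 Eb4 B4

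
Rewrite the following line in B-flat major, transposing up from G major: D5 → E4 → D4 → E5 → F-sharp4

F5 G4 F4 G5 A4

G major to B-flat major up is a minor third, so every note moves up by that interval.
D5 gives F5
E4 gives G4
D4 gives F4
E5 gives G5
F#4 gives A4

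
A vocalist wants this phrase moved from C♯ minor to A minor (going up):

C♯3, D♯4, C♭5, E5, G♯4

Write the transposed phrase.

A3 B4 Abb5 C6 E5

From C♯ up to A is a minor sixth; apply that to each pitch.
C#3 → A3
D#4 → B4
Cb5 → Abb5
E5 → C6
G#4 → E5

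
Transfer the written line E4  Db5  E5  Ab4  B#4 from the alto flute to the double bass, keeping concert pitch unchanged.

B4 Ab5 B5 Eb5 F##5

First find concert pitch: the alto flute sounds a perfect fourth below written, so E4 Db5 E5 Ab4 B#4 sounds B3 Ab4 B4 Eb4 F##4.
Then write for double bass: it sounds a perfect octave below written, so the part must be a perfect octave above concert.
B3 → B4
Ab4 → Ab5
B4 → B5
Eb4 → Eb5
F##4 → F##5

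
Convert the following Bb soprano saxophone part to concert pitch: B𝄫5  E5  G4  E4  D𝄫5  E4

Abb5 D5 F4 D4 Cbb5 D4

Written C4 on the Bb soprano saxophone sounds as Bb3, a major second lower; apply that shift to every note.
Bbb5 -> Abb5
E5 -> D5
G4 -> F4
E4 -> D4
Dbb5 -> Cbb5
E4 -> D4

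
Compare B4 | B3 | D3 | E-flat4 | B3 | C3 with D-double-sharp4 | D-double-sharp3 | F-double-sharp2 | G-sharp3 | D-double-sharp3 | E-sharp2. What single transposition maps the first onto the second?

down a diminished sixth

Take the first pair: B4 → D##4. B to D spans 6 letter names, so the interval is some kind of sixth.
D##4 to B4 is 7 semitones, which makes it a diminished sixth; the second version is lower, so the direction is down.
Checking another pair — C3 → E#2 — gives the same interval.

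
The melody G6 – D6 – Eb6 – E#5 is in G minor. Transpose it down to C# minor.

From G down to C# is a diminished fifth; apply that to each pitch.
G6 gives C#6
D6 gives G#5
Eb6 gives A5
E#5 gives A##4

C#6 G#5 A5 A##4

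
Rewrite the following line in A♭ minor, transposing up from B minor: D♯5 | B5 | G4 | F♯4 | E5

C6 Ab6 Fb5 Eb5 Db6

From B up to A♭ is a diminished seventh; apply that to each pitch.
D#5 to C6
B5 to Ab6
G4 to Fb5
F#4 to Eb5
E5 to Db6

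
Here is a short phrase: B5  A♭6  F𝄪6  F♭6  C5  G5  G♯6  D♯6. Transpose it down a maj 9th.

A4 Gb5 E#5 Ebb5 Bb3 F4 F#5 C#5

B5 → A4
Ab6 → Gb5
F##6 → E#5
Fb6 → Ebb5
C5 → Bb3
G5 → F4
G#6 → F#5
D#6 → C#5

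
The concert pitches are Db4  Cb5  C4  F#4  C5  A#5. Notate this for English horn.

Ab4 Gb5 G4 C#5 G5 E#6

Written C4 sounds as F3 on the English horn, so concert pitches are written a perfect fifth up.
Db4 becomes Ab4
Cb5 becomes Gb5
C4 becomes G4
F#4 becomes C#5
C5 becomes G5
A#5 becomes E#6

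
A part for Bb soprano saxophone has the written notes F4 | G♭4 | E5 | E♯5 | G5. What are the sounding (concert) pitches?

The Bb soprano saxophone sounds a major second below written, so transpose each written note down a major second.
F4 gives Eb4
Gb4 gives Fb4
E5 gives D5
E#5 gives D#5
G5 gives F5

Eb4 Fb4 D5 D#5 F5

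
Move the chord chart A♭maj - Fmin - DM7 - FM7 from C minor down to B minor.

Gmaj Emin C#M7 EM7

C minor down to B minor is a minor second; each chord root moves by that interval while the quality stays the same.
A♭maj: root A♭ down a minor second → G, giving Gmaj.
Fmin: root F down a minor second → E, giving Emin.
DM7: root D down a minor second → C#, giving C#M7.
FM7: root F down a minor second → E, giving EM7.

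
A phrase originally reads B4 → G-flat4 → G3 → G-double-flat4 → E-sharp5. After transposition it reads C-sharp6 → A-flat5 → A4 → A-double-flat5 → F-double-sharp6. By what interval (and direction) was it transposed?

up a major ninth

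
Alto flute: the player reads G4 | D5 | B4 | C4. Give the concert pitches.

Written C4 on the alto flute sounds as G3, a perfect fourth lower; apply that shift to every note.
G4 -> D4
D5 -> A4
B4 -> F#4
C4 -> G3

D4 A4 F#4 G3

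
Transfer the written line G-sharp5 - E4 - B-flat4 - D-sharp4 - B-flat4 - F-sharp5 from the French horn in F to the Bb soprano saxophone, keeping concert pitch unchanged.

D#5 B3 F4 A#3 F4 C#5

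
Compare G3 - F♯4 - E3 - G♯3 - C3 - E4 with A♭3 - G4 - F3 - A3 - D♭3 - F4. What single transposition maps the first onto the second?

Take the first pair: G3 → Ab3. G to A spans 2 letter names, so the interval is some kind of second.
G3 to Ab3 is 1 semitone, which makes it a minor second; the second version is higher, so the direction is up.
Checking another pair — E4 → F4 — gives the same interval.

up a minor second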